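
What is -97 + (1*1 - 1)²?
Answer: -97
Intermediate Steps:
-97 + (1*1 - 1)² = -97 + (1 - 1)² = -97 + 0² = -97 + 0 = -97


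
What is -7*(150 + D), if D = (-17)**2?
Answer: -3073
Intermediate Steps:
D = 289
-7*(150 + D) = -7*(150 + 289) = -7*439 = -3073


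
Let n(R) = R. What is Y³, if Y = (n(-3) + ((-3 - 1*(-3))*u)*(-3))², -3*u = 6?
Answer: 729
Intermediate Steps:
u = -2 (u = -⅓*6 = -2)
Y = 9 (Y = (-3 + ((-3 - 1*(-3))*(-2))*(-3))² = (-3 + ((-3 + 3)*(-2))*(-3))² = (-3 + (0*(-2))*(-3))² = (-3 + 0*(-3))² = (-3 + 0)² = (-3)² = 9)
Y³ = 9³ = 729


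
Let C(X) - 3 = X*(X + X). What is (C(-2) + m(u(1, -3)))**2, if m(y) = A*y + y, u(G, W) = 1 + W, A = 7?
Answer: 25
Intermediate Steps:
m(y) = 8*y (m(y) = 7*y + y = 8*y)
C(X) = 3 + 2*X**2 (C(X) = 3 + X*(X + X) = 3 + X*(2*X) = 3 + 2*X**2)
(C(-2) + m(u(1, -3)))**2 = ((3 + 2*(-2)**2) + 8*(1 - 3))**2 = ((3 + 2*4) + 8*(-2))**2 = ((3 + 8) - 16)**2 = (11 - 16)**2 = (-5)**2 = 25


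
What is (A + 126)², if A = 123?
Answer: 62001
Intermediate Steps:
(A + 126)² = (123 + 126)² = 249² = 62001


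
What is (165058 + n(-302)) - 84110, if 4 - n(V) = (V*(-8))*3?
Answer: 73704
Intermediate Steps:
n(V) = 4 + 24*V (n(V) = 4 - V*(-8)*3 = 4 - (-8*V)*3 = 4 - (-24)*V = 4 + 24*V)
(165058 + n(-302)) - 84110 = (165058 + (4 + 24*(-302))) - 84110 = (165058 + (4 - 7248)) - 84110 = (165058 - 7244) - 84110 = 157814 - 84110 = 73704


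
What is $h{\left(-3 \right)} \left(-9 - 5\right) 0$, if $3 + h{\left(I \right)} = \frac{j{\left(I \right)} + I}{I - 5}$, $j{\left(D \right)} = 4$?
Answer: $0$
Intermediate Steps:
$h{\left(I \right)} = -3 + \frac{4 + I}{-5 + I}$ ($h{\left(I \right)} = -3 + \frac{4 + I}{I - 5} = -3 + \frac{4 + I}{-5 + I}$)
$h{\left(-3 \right)} \left(-9 - 5\right) 0 = \frac{19 - -6}{-5 - 3} \left(-9 - 5\right) 0 = \frac{19 + 6}{-8} \left(-9 - 5\right) 0 = \left(- \frac{1}{8}\right) 25 \left(-14\right) 0 = \left(- \frac{25}{8}\right) \left(-14\right) 0 = \frac{175}{4} \cdot 0 = 0$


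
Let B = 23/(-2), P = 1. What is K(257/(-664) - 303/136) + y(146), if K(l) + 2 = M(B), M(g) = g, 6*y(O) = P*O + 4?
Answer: 23/2 ≈ 11.500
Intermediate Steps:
B = -23/2 (B = 23*(-½) = -23/2 ≈ -11.500)
y(O) = ⅔ + O/6 (y(O) = (1*O + 4)/6 = (O + 4)/6 = (4 + O)/6 = ⅔ + O/6)
K(l) = -27/2 (K(l) = -2 - 23/2 = -27/2)
K(257/(-664) - 303/136) + y(146) = -27/2 + (⅔ + (⅙)*146) = -27/2 + (⅔ + 73/3) = -27/2 + 25 = 23/2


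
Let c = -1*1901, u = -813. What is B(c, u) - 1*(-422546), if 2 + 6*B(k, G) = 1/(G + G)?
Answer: 4122355523/9756 ≈ 4.2255e+5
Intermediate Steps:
c = -1901
B(k, G) = -⅓ + 1/(12*G) (B(k, G) = -⅓ + 1/(6*(G + G)) = -⅓ + 1/(6*((2*G))) = -⅓ + (1/(2*G))/6 = -⅓ + 1/(12*G))
B(c, u) - 1*(-422546) = (1/12)*(1 - 4*(-813))/(-813) - 1*(-422546) = (1/12)*(-1/813)*(1 + 3252) + 422546 = (1/12)*(-1/813)*3253 + 422546 = -3253/9756 + 422546 = 4122355523/9756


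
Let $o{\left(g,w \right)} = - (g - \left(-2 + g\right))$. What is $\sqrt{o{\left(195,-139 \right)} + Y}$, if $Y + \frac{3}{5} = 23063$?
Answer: $\frac{\sqrt{576510}}{5} \approx 151.86$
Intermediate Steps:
$Y = \frac{115312}{5}$ ($Y = - \frac{3}{5} + 23063 = \frac{115312}{5} \approx 23062.0$)
$o{\left(g,w \right)} = -2$ ($o{\left(g,w \right)} = \left(-1\right) 2 = -2$)
$\sqrt{o{\left(195,-139 \right)} + Y} = \sqrt{-2 + \frac{115312}{5}} = \sqrt{\frac{115302}{5}} = \frac{\sqrt{576510}}{5}$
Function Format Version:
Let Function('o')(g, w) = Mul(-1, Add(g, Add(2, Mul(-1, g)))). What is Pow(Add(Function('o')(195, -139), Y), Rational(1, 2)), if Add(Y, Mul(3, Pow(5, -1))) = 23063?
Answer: Mul(Rational(1, 5), Pow(576510, Rational(1, 2))) ≈ 151.86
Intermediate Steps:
Y = Rational(115312, 5) (Y = Add(Rational(-3, 5), 23063) = Rational(115312, 5) ≈ 23062.)
Function('o')(g, w) = -2 (Function('o')(g, w) = Mul(-1, 2) = -2)
Pow(Add(Function('o')(195, -139), Y), Rational(1, 2)) = Pow(Add(-2, Rational(115312, 5)), Rational(1, 2)) = Pow(Rational(115302, 5), Rational(1, 2)) = Mul(Rational(1, 5), Pow(576510, Rational(1, 2)))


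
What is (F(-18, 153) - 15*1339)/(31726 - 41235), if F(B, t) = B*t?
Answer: 22839/9509 ≈ 2.4018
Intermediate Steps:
(F(-18, 153) - 15*1339)/(31726 - 41235) = (-18*153 - 15*1339)/(31726 - 41235) = (-2754 - 20085)/(-9509) = -22839*(-1/9509) = 22839/9509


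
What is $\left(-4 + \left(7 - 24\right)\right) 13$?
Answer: $-273$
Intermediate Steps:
$\left(-4 + \left(7 - 24\right)\right) 13 = \left(-4 - 17\right) 13 = \left(-21\right) 13 = -273$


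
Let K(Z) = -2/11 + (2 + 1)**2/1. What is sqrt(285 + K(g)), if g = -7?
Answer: 4*sqrt(2222)/11 ≈ 17.141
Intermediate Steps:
K(Z) = 97/11 (K(Z) = -2*1/11 + 3**2*1 = -2/11 + 9*1 = -2/11 + 9 = 97/11)
sqrt(285 + K(g)) = sqrt(285 + 97/11) = sqrt(3232/11) = 4*sqrt(2222)/11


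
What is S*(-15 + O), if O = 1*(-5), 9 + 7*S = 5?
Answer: 80/7 ≈ 11.429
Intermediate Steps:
S = -4/7 (S = -9/7 + (1/7)*5 = -9/7 + 5/7 = -4/7 ≈ -0.57143)
O = -5
S*(-15 + O) = -4*(-15 - 5)/7 = -4/7*(-20) = 80/7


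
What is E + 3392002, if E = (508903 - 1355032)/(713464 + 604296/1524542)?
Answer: 1844750561208502825/543853218892 ≈ 3.3920e+6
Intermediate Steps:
E = -644979598959/543853218892 (E = -846129/(713464 + 604296*(1/1524542)) = -846129/(713464 + 302148/762271) = -846129/543853218892/762271 = -846129*762271/543853218892 = -644979598959/543853218892 ≈ -1.1859)
E + 3392002 = -644979598959/543853218892 + 3392002 = 1844750561208502825/543853218892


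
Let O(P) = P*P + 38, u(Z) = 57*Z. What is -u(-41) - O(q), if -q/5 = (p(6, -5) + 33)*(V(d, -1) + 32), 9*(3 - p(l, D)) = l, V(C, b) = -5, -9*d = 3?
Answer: -22750601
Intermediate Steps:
d = -⅓ (d = -⅑*3 = -⅓ ≈ -0.33333)
p(l, D) = 3 - l/9
q = -4770 (q = -5*((3 - ⅑*6) + 33)*(-5 + 32) = -5*((3 - ⅔) + 33)*27 = -5*(7/3 + 33)*27 = -530*27/3 = -5*954 = -4770)
O(P) = 38 + P² (O(P) = P² + 38 = 38 + P²)
-u(-41) - O(q) = -57*(-41) - (38 + (-4770)²) = -1*(-2337) - (38 + 22752900) = 2337 - 1*22752938 = 2337 - 22752938 = -22750601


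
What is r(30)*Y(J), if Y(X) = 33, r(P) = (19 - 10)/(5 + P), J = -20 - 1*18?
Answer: 297/35 ≈ 8.4857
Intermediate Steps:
J = -38 (J = -20 - 18 = -38)
r(P) = 9/(5 + P)
r(30)*Y(J) = (9/(5 + 30))*33 = (9/35)*33 = 297/35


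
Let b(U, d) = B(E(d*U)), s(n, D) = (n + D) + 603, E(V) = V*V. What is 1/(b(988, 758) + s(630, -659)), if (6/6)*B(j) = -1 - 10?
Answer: 1/563 ≈ 0.0017762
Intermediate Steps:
E(V) = V²
s(n, D) = 603 + D + n (s(n, D) = (D + n) + 603 = 603 + D + n)
B(j) = -11 (B(j) = -1 - 10 = -11)
b(U, d) = -11
1/(b(988, 758) + s(630, -659)) = 1/(-11 + (603 - 659 + 630)) = 1/(-11 + 574) = 1/563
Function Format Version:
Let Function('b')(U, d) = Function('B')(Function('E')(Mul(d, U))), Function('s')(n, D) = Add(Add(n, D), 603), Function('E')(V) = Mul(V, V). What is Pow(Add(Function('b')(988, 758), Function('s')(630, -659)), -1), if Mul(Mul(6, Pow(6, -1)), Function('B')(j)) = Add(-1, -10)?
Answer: Rational(1, 563) ≈ 0.0017762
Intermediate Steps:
Function('E')(V) = Pow(V, 2)
Function('s')(n, D) = Add(603, D, n) (Function('s')(n, D) = Add(Add(D, n), 603) = Add(603, D, n))
Function('B')(j) = -11 (Function('B')(j) = Add(-1, -10) = -11)
Function('b')(U, d) = -11
Pow(Add(Function('b')(988, 758), Function('s')(630, -659)), -1) = Pow(Add(-11, Add(603, -659, 630)), -1) = Pow(Add(-11, 574), -1) = Pow(563, -1) = Rational(1, 563)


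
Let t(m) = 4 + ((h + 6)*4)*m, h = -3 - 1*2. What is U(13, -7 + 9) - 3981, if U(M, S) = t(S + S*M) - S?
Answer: -3867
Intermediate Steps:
h = -5 (h = -3 - 2 = -5)
t(m) = 4 + 4*m (t(m) = 4 + ((-5 + 6)*4)*m = 4 + (1*4)*m = 4 + 4*m)
U(M, S) = 4 + 3*S + 4*M*S (U(M, S) = (4 + 4*(S + S*M)) - S = (4 + 4*(S + M*S)) - S = (4 + (4*S + 4*M*S)) - S = (4 + 4*S + 4*M*S) - S = 4 + 3*S + 4*M*S)
U(13, -7 + 9) - 3981 = (4 - (-7 + 9) + 4*(-7 + 9)*(1 + 13)) - 3981 = (4 - 1*2 + 4*2*14) - 3981 = (4 - 2 + 112) - 3981 = 114 - 3981 = -3867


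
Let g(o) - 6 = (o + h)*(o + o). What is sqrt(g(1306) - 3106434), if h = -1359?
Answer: 8*I*sqrt(50701) ≈ 1801.4*I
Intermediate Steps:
g(o) = 6 + 2*o*(-1359 + o) (g(o) = 6 + (o - 1359)*(o + o) = 6 + (-1359 + o)*(2*o) = 6 + 2*o*(-1359 + o))
sqrt(g(1306) - 3106434) = sqrt((6 - 2718*1306 + 2*1306**2) - 3106434) = sqrt((6 - 3549708 + 2*1705636) - 3106434) = sqrt((6 - 3549708 + 3411272) - 3106434) = sqrt(-138430 - 3106434) = sqrt(-3244864) = 8*I*sqrt(50701)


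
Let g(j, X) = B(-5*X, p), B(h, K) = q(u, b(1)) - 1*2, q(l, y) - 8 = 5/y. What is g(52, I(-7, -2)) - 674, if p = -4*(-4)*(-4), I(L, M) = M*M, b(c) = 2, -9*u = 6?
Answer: -1331/2 ≈ -665.50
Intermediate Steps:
u = -⅔ (u = -⅑*6 = -⅔ ≈ -0.66667)
q(l, y) = 8 + 5/y
I(L, M) = M²
p = -64 (p = 16*(-4) = -64)
B(h, K) = 17/2 (B(h, K) = (8 + 5/2) - 1*2 = (8 + 5*(½)) - 2 = (8 + 5/2) - 2 = 21/2 - 2 = 17/2)
g(j, X) = 17/2
g(52, I(-7, -2)) - 674 = 17/2 - 674 = -1331/2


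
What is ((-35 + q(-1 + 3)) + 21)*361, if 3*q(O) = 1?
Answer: -14801/3 ≈ -4933.7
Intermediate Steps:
q(O) = 1/3 (q(O) = (1/3)*1 = 1/3)
((-35 + q(-1 + 3)) + 21)*361 = ((-35 + 1/3) + 21)*361 = (-104/3 + 21)*361 = -41/3*361 = -14801/3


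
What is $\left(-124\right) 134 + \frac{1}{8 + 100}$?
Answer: $- \frac{1794527}{108} \approx -16616.0$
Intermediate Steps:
$\left(-124\right) 134 + \frac{1}{8 + 100} = -16616 + \frac{1}{108} = - \frac{1794527}{108}$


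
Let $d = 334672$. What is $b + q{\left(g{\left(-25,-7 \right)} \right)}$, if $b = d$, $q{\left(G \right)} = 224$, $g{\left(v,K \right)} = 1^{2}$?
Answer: $334896$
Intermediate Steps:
$g{\left(v,K \right)} = 1$
$b = 334672$
$b + q{\left(g{\left(-25,-7 \right)} \right)} = 334672 + 224 = 334896$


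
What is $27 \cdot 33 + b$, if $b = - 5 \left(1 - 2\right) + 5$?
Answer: $901$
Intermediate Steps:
$b = 10$ ($b = - 5 \left(1 - 2\right) + 5 = \left(-5\right) \left(-1\right) + 5 = 5 + 5 = 10$)
$27 \cdot 33 + b = 27 \cdot 33 + 10 = 891 + 10 = 901$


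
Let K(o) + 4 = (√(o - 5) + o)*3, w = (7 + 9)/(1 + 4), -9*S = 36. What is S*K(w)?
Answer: -112/5 - 36*I*√5/5 ≈ -22.4 - 16.1*I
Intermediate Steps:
S = -4 (S = -⅑*36 = -4)
w = 16/5 ≈ 3.2000
K(o) = -4 + 3*o + 3*√(-5 + o) (K(o) = -4 + (√(o - 5) + o)*3 = -4 + (√(-5 + o) + o)*3 = -4 + (o + √(-5 + o))*3 = -4 + (3*o + 3*√(-5 + o)) = -4 + 3*o + 3*√(-5 + o))
S*K(w) = -4*(-4 + 3*(16/5) + 3*√(-5 + 16/5)) = -4*(-4 + 48/5 + 3*√(-9/5)) = -4*(-4 + 48/5 + 3*(3*I*√5/5)) = -4*(-4 + 48/5 + 9*I*√5/5) = -4*(28/5 + 9*I*√5/5) = -112/5 - 36*I*√5/5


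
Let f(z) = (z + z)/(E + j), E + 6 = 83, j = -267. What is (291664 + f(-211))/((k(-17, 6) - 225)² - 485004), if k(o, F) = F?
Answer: -9236097/13839695 ≈ -0.66736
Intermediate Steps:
E = 77 (E = -6 + 83 = 77)
f(z) = -z/95 (f(z) = (z + z)/(77 - 267) = (2*z)/(-190) = (2*z)*(-1/190) = -z/95)
(291664 + f(-211))/((k(-17, 6) - 225)² - 485004) = (291664 - 1/95*(-211))/((6 - 225)² - 485004) = (291664 + 211/95)/((-219)² - 485004) = 27708291/(95*(47961 - 485004)) = (27708291/95)/(-437043) = (27708291/95)*(-1/437043) = -9236097/13839695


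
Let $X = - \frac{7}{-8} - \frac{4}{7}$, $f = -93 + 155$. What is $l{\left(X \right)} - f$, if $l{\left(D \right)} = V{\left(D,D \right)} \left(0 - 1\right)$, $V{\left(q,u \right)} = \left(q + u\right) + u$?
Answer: $- \frac{3523}{56} \approx -62.911$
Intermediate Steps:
$f = 62$
$X = \frac{17}{56}$ ($X = \left(-7\right) \left(- \frac{1}{8}\right) - \frac{4}{7} = \frac{7}{8} - \frac{4}{7} = \frac{17}{56} \approx 0.30357$)
$V{\left(q,u \right)} = q + 2 u$
$l{\left(D \right)} = - 3 D$ ($l{\left(D \right)} = \left(D + 2 D\right) \left(0 - 1\right) = 3 D \left(-1\right) = - 3 D$)
$l{\left(X \right)} - f = \left(-3\right) \frac{17}{56} - 62 = - \frac{51}{56} - 62 = - \frac{3523}{56}$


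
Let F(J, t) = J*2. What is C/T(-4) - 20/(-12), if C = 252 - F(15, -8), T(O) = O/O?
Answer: 671/3 ≈ 223.67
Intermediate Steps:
T(O) = 1
F(J, t) = 2*J
C = 222 (C = 252 - 2*15 = 252 - 1*30 = 252 - 30 = 222)
C/T(-4) - 20/(-12) = 222/1 - 20/(-12) = 222*1 - 20*(-1/12) = 222 + 5/3 = 671/3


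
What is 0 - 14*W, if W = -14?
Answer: 196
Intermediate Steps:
0 - 14*W = 0 - 14*(-14) = 0 + 196 = 196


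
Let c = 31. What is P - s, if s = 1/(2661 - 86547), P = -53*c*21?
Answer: -2894318657/83886 ≈ -34503.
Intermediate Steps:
P = -34503 (P = -53*31*21 = -1643*21 = -34503)
s = -1/83886 (s = 1/(-83886) = -1/83886 ≈ -1.1921e-5)
P - s = -34503 - 1*(-1/83886) = -34503 + 1/83886 = -2894318657/83886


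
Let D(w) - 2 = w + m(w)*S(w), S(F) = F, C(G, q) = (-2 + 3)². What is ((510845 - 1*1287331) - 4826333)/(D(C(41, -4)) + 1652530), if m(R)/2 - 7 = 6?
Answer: -5602819/1652559 ≈ -3.3904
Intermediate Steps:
C(G, q) = 1 (C(G, q) = 1² = 1)
m(R) = 26 (m(R) = 14 + 2*6 = 14 + 12 = 26)
D(w) = 2 + 27*w (D(w) = 2 + (w + 26*w) = 2 + 27*w)
((510845 - 1*1287331) - 4826333)/(D(C(41, -4)) + 1652530) = ((510845 - 1*1287331) - 4826333)/((2 + 27*1) + 1652530) = ((510845 - 1287331) - 4826333)/((2 + 27) + 1652530) = (-776486 - 4826333)/(29 + 1652530) = -5602819/1652559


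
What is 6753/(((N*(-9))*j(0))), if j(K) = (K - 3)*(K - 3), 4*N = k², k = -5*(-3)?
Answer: -9004/6075 ≈ -1.4821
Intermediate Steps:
k = 15
N = 225/4 (N = (¼)*15² = (¼)*225 = 225/4 ≈ 56.250)
j(K) = (-3 + K)² (j(K) = (-3 + K)*(-3 + K) = (-3 + K)²)
6753/(((N*(-9))*j(0))) = 6753/((((225/4)*(-9))*(-3 + 0)²)) = 6753/((-2025/4*(-3)²)) = 6753/((-2025/4*9)) = 6753/(-18225/4) = 6753*(-4/18225) = -9004/6075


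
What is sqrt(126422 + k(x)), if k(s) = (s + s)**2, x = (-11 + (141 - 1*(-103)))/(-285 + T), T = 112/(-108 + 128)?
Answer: sqrt(246731741898)/1397 ≈ 355.56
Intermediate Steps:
T = 28/5 (T = 112/20 = 112*(1/20) = 28/5 ≈ 5.6000)
x = -1165/1397 (x = (-11 + (141 - 1*(-103)))/(-285 + 28/5) = (-11 + (141 + 103))/(-1397/5) = (-11 + 244)*(-5/1397) = 233*(-5/1397) = -1165/1397 ≈ -0.83393)
k(s) = 4*s**2 (k(s) = (2*s)**2 = 4*s**2)
sqrt(126422 + k(x)) = sqrt(126422 + 4*(-1165/1397)**2) = sqrt(126422 + 4*(1357225/1951609)) = sqrt(126422 + 5428900/1951609) = sqrt(246731741898/1951609) = sqrt(246731741898)/1397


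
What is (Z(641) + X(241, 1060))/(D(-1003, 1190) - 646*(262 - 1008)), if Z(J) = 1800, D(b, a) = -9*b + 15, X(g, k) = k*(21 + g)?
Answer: 139760/245479 ≈ 0.56934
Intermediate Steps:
D(b, a) = 15 - 9*b
(Z(641) + X(241, 1060))/(D(-1003, 1190) - 646*(262 - 1008)) = (1800 + 1060*(21 + 241))/((15 - 9*(-1003)) - 646*(262 - 1008)) = (1800 + 1060*262)/((15 + 9027) - 646*(-746)) = (1800 + 277720)/(9042 + 481916) = 279520/490958 = 279520*(1/490958) = 139760/245479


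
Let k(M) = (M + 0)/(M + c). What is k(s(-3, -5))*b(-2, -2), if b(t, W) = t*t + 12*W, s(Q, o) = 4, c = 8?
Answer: -20/3 ≈ -6.6667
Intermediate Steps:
k(M) = M/(8 + M) (k(M) = (M + 0)/(M + 8) = M/(8 + M))
b(t, W) = t² + 12*W
k(s(-3, -5))*b(-2, -2) = (4/(8 + 4))*((-2)² + 12*(-2)) = (4/12)*(4 - 24) = (4*(1/12))*(-20) = (⅓)*(-20) = -20/3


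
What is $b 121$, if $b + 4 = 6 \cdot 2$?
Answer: $968$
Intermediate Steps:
$b = 8$ ($b = -4 + 6 \cdot 2 = -4 + 12 = 8$)
$b 121 = 8 \cdot 121 = 968$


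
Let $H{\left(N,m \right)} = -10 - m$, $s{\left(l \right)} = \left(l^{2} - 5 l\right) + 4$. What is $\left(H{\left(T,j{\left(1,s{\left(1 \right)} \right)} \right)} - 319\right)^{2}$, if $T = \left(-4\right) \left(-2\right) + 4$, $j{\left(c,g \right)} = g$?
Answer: $108241$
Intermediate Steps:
$s{\left(l \right)} = 4 + l^{2} - 5 l$
$T = 12$ ($T = 8 + 4 = 12$)
$\left(H{\left(T,j{\left(1,s{\left(1 \right)} \right)} \right)} - 319\right)^{2} = \left(\left(-10 - \left(4 + 1^{2} - 5\right)\right) - 319\right)^{2} = \left(\left(-10 - \left(4 + 1 - 5\right)\right) - 319\right)^{2} = \left(\left(-10 - 0\right) - 319\right)^{2} = \left(\left(-10 + 0\right) - 319\right)^{2} = \left(-10 - 319\right)^{2} = \left(-329\right)^{2} = 108241$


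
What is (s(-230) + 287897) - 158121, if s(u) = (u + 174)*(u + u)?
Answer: 155536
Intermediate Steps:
s(u) = 2*u*(174 + u) (s(u) = (174 + u)*(2*u) = 2*u*(174 + u))
(s(-230) + 287897) - 158121 = (2*(-230)*(174 - 230) + 287897) - 158121 = (2*(-230)*(-56) + 287897) - 158121 = (25760 + 287897) - 158121 = 313657 - 158121 = 155536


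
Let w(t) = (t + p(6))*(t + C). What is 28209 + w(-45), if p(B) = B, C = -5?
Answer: 30159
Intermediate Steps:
w(t) = (-5 + t)*(6 + t) (w(t) = (t + 6)*(t - 5) = (6 + t)*(-5 + t) = (-5 + t)*(6 + t))
28209 + w(-45) = 28209 + (-30 - 45 + (-45)**2) = 28209 + (-30 - 45 + 2025) = 28209 + 1950 = 30159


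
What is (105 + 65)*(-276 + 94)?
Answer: -30940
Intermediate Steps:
(105 + 65)*(-276 + 94) = 170*(-182) = -30940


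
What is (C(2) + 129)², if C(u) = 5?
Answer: 17956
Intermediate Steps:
(C(2) + 129)² = (5 + 129)² = 134² = 17956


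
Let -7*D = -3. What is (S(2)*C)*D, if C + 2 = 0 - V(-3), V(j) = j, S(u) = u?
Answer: 6/7 ≈ 0.85714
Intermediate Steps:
D = 3/7 (D = -1/7*(-3) = 3/7 ≈ 0.42857)
C = 1 (C = -2 + (0 - 1*(-3)) = -2 + (0 + 3) = -2 + 3 = 1)
(S(2)*C)*D = (2*1)*(3/7) = 2*(3/7) = 6/7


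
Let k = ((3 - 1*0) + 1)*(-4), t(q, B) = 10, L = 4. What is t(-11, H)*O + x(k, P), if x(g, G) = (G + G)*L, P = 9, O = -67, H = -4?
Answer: -598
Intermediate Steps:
k = -16 (k = ((3 + 0) + 1)*(-4) = (3 + 1)*(-4) = 4*(-4) = -16)
x(g, G) = 8*G (x(g, G) = (G + G)*4 = (2*G)*4 = 8*G)
t(-11, H)*O + x(k, P) = 10*(-67) + 8*9 = -670 + 72 = -598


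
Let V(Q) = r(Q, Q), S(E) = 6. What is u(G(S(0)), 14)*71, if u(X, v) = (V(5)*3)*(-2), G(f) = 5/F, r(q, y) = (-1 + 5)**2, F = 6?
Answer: -6816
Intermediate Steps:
r(q, y) = 16 (r(q, y) = 4**2 = 16)
G(f) = 5/6
V(Q) = 16
u(X, v) = -96 (u(X, v) = (16*3)*(-2) = 48*(-2) = -96)
u(G(S(0)), 14)*71 = -96*71 = -6816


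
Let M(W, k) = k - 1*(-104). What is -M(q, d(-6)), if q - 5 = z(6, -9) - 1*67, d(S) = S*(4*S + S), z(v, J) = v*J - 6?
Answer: -284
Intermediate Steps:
z(v, J) = -6 + J*v (z(v, J) = J*v - 6 = -6 + J*v)
d(S) = 5*S² (d(S) = S*(5*S) = 5*S²)
q = -122 (q = 5 + ((-6 - 9*6) - 1*67) = 5 + ((-6 - 54) - 67) = 5 + (-60 - 67) = 5 - 127 = -122)
M(W, k) = 104 + k (M(W, k) = k + 104 = 104 + k)
-M(q, d(-6)) = -(104 + 5*(-6)²) = -(104 + 5*36) = -(104 + 180) = -1*284 = -284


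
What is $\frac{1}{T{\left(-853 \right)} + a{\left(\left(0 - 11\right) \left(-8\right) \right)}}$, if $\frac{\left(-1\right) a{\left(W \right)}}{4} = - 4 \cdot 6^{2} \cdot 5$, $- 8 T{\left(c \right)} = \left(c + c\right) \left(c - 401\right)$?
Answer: $- \frac{2}{529071} \approx -3.7802 \cdot 10^{-6}$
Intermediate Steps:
$T{\left(c \right)} = - \frac{c \left(-401 + c\right)}{4}$ ($T{\left(c \right)} = - \frac{\left(c + c\right) \left(c - 401\right)}{8} = - \frac{2 c \left(-401 + c\right)}{8} = - \frac{c \left(-401 + c\right)}{4}$)
$a{\left(W \right)} = 2880$ ($a{\left(W \right)} = - 4 - 4 \cdot 6^{2} \cdot 5 = - 4 \left(-4\right) 36 \cdot 5 = - 4 \left(\left(-144\right) 5\right) = \left(-4\right) \left(-720\right) = 2880$)
$\frac{1}{T{\left(-853 \right)} + a{\left(\left(0 - 11\right) \left(-8\right) \right)}} = \frac{1}{\frac{1}{4} \left(-853\right) \left(401 - -853\right) + 2880} = \frac{1}{\frac{1}{4} \left(-853\right) \left(401 + 853\right) + 2880} = \frac{1}{\frac{1}{4} \left(-853\right) 1254 + 2880} = \frac{1}{- \frac{534831}{2} + 2880} = \frac{1}{- \frac{529071}{2}} = - \frac{2}{529071}$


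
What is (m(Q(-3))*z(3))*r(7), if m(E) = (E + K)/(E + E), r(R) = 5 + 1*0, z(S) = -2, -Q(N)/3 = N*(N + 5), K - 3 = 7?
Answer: -70/9 ≈ -7.7778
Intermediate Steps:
K = 10 (K = 3 + 7 = 10)
Q(N) = -3*N*(5 + N) (Q(N) = -3*N*(N + 5) = -3*N*(5 + N))
r(R) = 5 (r(R) = 5 + 0 = 5)
m(E) = (10 + E)/(2*E) (m(E) = (E + 10)/(E + E) = (10 + E)/((2*E)) = (10 + E)*(1/(2*E)) = (10 + E)/(2*E))
(m(Q(-3))*z(3))*r(7) = (((10 - 3*(-3)*(5 - 3))/(2*((-3*(-3)*(5 - 3)))))*(-2))*5 = (((10 - 3*(-3)*2)/(2*((-3*(-3)*2))))*(-2))*5 = (((½)*(10 + 18)/18)*(-2))*5 = (((½)*(1/18)*28)*(-2))*5 = ((7/9)*(-2))*5 = -14/9*5 = -70/9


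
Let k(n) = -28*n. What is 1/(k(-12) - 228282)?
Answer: -1/227946 ≈ -4.3870e-6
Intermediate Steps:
1/(k(-12) - 228282) = 1/(-28*(-12) - 228282) = 1/(336 - 228282) = 1/(-227946) = -1/227946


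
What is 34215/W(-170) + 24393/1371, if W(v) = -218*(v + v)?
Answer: 123661195/6774568 ≈ 18.254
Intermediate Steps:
W(v) = -436*v
34215/W(-170) + 24393/1371 = 34215/((-436*(-170))) + 24393/1371 = 34215/74120 + 24393*(1/1371) = 34215*(1/74120) + 8131/457 = 6843/14824 + 8131/457 = 123661195/6774568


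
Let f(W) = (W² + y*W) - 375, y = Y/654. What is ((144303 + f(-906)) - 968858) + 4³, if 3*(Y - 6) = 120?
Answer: -446216/109 ≈ -4093.7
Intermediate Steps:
Y = 46 (Y = 6 + (⅓)*120 = 6 + 40 = 46)
y = 23/327 (y = 46/654 = 46*(1/654) = 23/327 ≈ 0.070336)
f(W) = -375 + W² + 23*W/327 (f(W) = (W² + 23*W/327) - 375 = -375 + W² + 23*W/327)
((144303 + f(-906)) - 968858) + 4³ = ((144303 + (-375 + (-906)² + (23/327)*(-906))) - 968858) + 4³ = ((144303 + (-375 + 820836 - 6946/109)) - 968858) + 64 = ((144303 + 89423303/109) - 968858) + 64 = (105152330/109 - 968858) + 64 = -453192/109 + 64 = -446216/109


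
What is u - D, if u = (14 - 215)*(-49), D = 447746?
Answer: -437897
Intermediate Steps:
u = 9849 (u = -201*(-49) = 9849)
u - D = 9849 - 1*447746 = 9849 - 447746 = -437897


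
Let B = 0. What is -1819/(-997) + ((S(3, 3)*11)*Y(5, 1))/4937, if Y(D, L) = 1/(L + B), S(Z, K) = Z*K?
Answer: 9079106/4922189 ≈ 1.8445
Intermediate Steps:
S(Z, K) = K*Z
Y(D, L) = 1/L (Y(D, L) = 1/(L + 0) = 1/L)
-1819/(-997) + ((S(3, 3)*11)*Y(5, 1))/4937 = -1819/(-997) + (((3*3)*11)/1)/4937 = -1819*(-1/997) + ((9*11)*1)*(1/4937) = 1819/997 + (99*1)*(1/4937) = 1819/997 + 99*(1/4937) = 1819/997 + 99/4937 = 9079106/4922189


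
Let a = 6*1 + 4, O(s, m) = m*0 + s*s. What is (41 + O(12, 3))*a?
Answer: 1850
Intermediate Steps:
O(s, m) = s² (O(s, m) = 0 + s² = s²)
a = 10 (a = 6 + 4 = 10)
(41 + O(12, 3))*a = (41 + 12²)*10 = (41 + 144)*10 = 185*10 = 1850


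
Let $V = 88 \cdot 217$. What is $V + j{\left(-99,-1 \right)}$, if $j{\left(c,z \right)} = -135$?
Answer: $18961$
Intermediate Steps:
$V = 19096$
$V + j{\left(-99,-1 \right)} = 19096 - 135 = 18961$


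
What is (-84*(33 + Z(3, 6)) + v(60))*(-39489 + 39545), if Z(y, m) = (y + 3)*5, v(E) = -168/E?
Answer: -1482544/5 ≈ -2.9651e+5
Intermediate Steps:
Z(y, m) = 15 + 5*y (Z(y, m) = (3 + y)*5 = 15 + 5*y)
(-84*(33 + Z(3, 6)) + v(60))*(-39489 + 39545) = (-84*(33 + (15 + 5*3)) - 168/60)*(-39489 + 39545) = (-84*(33 + (15 + 15)) - 168*1/60)*56 = (-84*(33 + 30) - 14/5)*56 = (-84*63 - 14/5)*56 = (-5292 - 14/5)*56 = -26474/5*56 = -1482544/5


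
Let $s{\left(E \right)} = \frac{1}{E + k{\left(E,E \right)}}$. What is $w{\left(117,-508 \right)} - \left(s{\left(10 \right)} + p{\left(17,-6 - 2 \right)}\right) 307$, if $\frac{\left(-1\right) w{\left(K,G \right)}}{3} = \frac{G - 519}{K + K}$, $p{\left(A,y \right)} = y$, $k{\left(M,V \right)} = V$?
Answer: $\frac{147229}{60} \approx 2453.8$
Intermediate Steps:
$w{\left(K,G \right)} = - \frac{3 \left(-519 + G\right)}{2 K}$ ($w{\left(K,G \right)} = - 3 \frac{G - 519}{K + K} = - 3 \frac{-519 + G}{2 K} = - \frac{3 \left(-519 + G\right)}{2 K}$)
$s{\left(E \right)} = \frac{1}{2 E}$ ($s{\left(E \right)} = \frac{1}{E + E} = \frac{1}{2 E}$)
$w{\left(117,-508 \right)} - \left(s{\left(10 \right)} + p{\left(17,-6 - 2 \right)}\right) 307 = \frac{3 \left(519 - -508\right)}{2 \cdot 117} - \left(\frac{1}{2 \cdot 10} - 8\right) 307 = \frac{3}{2} \cdot \frac{1}{117} \left(519 + 508\right) - \left(\frac{1}{2} \cdot \frac{1}{10} - 8\right) 307 = \frac{3}{2} \cdot \frac{1}{117} \cdot 1027 - \left(\frac{1}{20} - 8\right) 307 = \frac{79}{6} - \left(- \frac{159}{20}\right) 307 = \frac{79}{6} - - \frac{48813}{20} = \frac{79}{6} + \frac{48813}{20} = \frac{147229}{60}$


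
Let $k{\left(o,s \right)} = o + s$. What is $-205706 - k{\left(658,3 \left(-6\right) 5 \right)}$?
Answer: $-206274$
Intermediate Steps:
$-205706 - k{\left(658,3 \left(-6\right) 5 \right)} = -205706 - \left(658 + 3 \left(-6\right) 5\right) = -205706 - \left(658 - 90\right) = -205706 - 568 = -206274$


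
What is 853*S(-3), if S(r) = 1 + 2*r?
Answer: -4265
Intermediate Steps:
853*S(-3) = 853*(1 + 2*(-3)) = 853*(1 - 6) = 853*(-5) = -4265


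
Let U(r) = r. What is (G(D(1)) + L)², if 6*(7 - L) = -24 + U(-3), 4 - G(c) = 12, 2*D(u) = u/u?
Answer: 49/4 ≈ 12.250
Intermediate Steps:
D(u) = ½ (D(u) = (u/u)/2 = (½)*1 = ½)
G(c) = -8 (G(c) = 4 - 1*12 = 4 - 12 = -8)
L = 23/2 (L = 7 - (-24 - 3)/6 = 7 - ⅙*(-27) = 7 + 9/2 = 23/2 ≈ 11.500)
(G(D(1)) + L)² = (-8 + 23/2)² = (7/2)² = 49/4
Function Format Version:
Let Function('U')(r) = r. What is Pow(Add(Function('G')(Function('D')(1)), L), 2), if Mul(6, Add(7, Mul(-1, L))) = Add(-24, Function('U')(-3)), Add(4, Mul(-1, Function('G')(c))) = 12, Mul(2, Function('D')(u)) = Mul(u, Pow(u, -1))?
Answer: Rational(49, 4) ≈ 12.250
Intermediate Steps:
Function('D')(u) = Rational(1, 2) (Function('D')(u) = Mul(Rational(1, 2), Mul(u, Pow(u, -1))) = Mul(Rational(1, 2), 1) = Rational(1, 2))
Function('G')(c) = -8 (Function('G')(c) = Add(4, Mul(-1, 12)) = Add(4, -12) = -8)
L = Rational(23, 2) (L = Add(7, Mul(Rational(-1, 6), Add(-24, -3))) = Add(7, Mul(Rational(-1, 6), -27)) = Add(7, Rational(9, 2)) = Rational(23, 2) ≈ 11.500)
Pow(Add(Function('G')(Function('D')(1)), L), 2) = Pow(Add(-8, Rational(23, 2)), 2) = Pow(Rational(7, 2), 2) = Rational(49, 4)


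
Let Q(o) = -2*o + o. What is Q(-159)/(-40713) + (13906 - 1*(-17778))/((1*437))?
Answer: 429960403/5930527 ≈ 72.500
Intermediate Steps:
Q(o) = -o
Q(-159)/(-40713) + (13906 - 1*(-17778))/((1*437)) = -1*(-159)/(-40713) + (13906 - 1*(-17778))/((1*437)) = 159*(-1/40713) + (13906 + 17778)/437 = -53/13571 + 31684*(1/437) = -53/13571 + 31684/437 = 429960403/5930527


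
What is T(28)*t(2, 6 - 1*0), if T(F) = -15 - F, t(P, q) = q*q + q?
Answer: -1806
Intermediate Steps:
t(P, q) = q + q**2 (t(P, q) = q**2 + q = q + q**2)
T(28)*t(2, 6 - 1*0) = (-15 - 1*28)*((6 - 1*0)*(1 + (6 - 1*0))) = (-15 - 28)*((6 + 0)*(1 + (6 + 0))) = -258*(1 + 6) = -258*7 = -43*42 = -1806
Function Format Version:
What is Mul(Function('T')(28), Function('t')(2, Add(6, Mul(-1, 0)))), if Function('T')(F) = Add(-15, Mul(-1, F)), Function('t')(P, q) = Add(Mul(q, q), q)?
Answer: -1806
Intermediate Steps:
Function('t')(P, q) = Add(q, Pow(q, 2)) (Function('t')(P, q) = Add(Pow(q, 2), q) = Add(q, Pow(q, 2)))
Mul(Function('T')(28), Function('t')(2, Add(6, Mul(-1, 0)))) = Mul(Add(-15, Mul(-1, 28)), Mul(Add(6, Mul(-1, 0)), Add(1, Add(6, Mul(-1, 0))))) = Mul(Add(-15, -28), Mul(Add(6, 0), Add(1, Add(6, 0)))) = Mul(-43, Mul(6, Add(1, 6))) = Mul(-43, Mul(6, 7)) = Mul(-43, 42) = -1806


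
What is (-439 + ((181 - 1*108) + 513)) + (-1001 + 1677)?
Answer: 823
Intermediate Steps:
(-439 + ((181 - 1*108) + 513)) + (-1001 + 1677) = (-439 + ((181 - 108) + 513)) + 676 = (-439 + (73 + 513)) + 676 = (-439 + 586) + 676 = 147 + 676 = 823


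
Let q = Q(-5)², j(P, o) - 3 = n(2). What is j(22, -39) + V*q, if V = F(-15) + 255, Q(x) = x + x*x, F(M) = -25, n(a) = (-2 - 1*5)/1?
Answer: 91996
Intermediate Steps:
n(a) = -7 (n(a) = (-2 - 5)*1 = -7*1 = -7)
Q(x) = x + x²
j(P, o) = -4 (j(P, o) = 3 - 7 = -4)
q = 400 (q = (-5*(1 - 5))² = (-5*(-4))² = 20² = 400)
V = 230 (V = -25 + 255 = 230)
j(22, -39) + V*q = -4 + 230*400 = -4 + 92000 = 91996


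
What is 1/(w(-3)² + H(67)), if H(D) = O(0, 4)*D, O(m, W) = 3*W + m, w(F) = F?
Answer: 1/813 ≈ 0.0012300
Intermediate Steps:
O(m, W) = m + 3*W
H(D) = 12*D (H(D) = (0 + 3*4)*D = (0 + 12)*D = 12*D)
1/(w(-3)² + H(67)) = 1/((-3)² + 12*67) = 1/(9 + 804) = 1/813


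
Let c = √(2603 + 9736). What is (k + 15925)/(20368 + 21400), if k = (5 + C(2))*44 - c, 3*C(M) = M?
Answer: 48523/125304 - 3*√1371/41768 ≈ 0.38458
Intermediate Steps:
C(M) = M/3
c = 3*√1371 (c = √12339 = 3*√1371 ≈ 111.08)
k = 748/3 - 3*√1371 (k = (5 + (⅓)*2)*44 - 3*√1371 = (5 + ⅔)*44 - 3*√1371 = (17/3)*44 - 3*√1371 = 748/3 - 3*√1371 ≈ 138.25)
(k + 15925)/(20368 + 21400) = ((748/3 - 3*√1371) + 15925)/(20368 + 21400) = (48523/3 - 3*√1371)/41768 = (48523/3 - 3*√1371)*(1/41768) = 48523/125304 - 3*√1371/41768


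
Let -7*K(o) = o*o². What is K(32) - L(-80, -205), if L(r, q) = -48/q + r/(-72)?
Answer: -60474334/12915 ≈ -4682.5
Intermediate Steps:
L(r, q) = -48/q - r/72 (L(r, q) = -48/q + r*(-1/72) = -48/q - r/72)
K(o) = -o³/7 (K(o) = -o*o²/7 = -o³/7)
K(32) - L(-80, -205) = -⅐*32³ - (-48/(-205) - 1/72*(-80)) = -⅐*32768 - (-48*(-1/205) + 10/9) = -32768/7 - (48/205 + 10/9) = -32768/7 - 1*2482/1845 = -32768/7 - 2482/1845 = -60474334/12915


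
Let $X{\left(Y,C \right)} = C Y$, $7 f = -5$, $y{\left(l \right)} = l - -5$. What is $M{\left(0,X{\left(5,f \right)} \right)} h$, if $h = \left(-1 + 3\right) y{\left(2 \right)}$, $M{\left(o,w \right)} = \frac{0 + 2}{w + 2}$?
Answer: $- \frac{196}{11} \approx -17.818$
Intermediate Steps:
$y{\left(l \right)} = 5 + l$ ($y{\left(l \right)} = l + 5 = 5 + l$)
$f = - \frac{5}{7}$ ($f = \frac{1}{7} \left(-5\right) = - \frac{5}{7} \approx -0.71429$)
$M{\left(o,w \right)} = \frac{2}{2 + w}$
$h = 14$ ($h = \left(-1 + 3\right) \left(5 + 2\right) = 2 \cdot 7 = 14$)
$M{\left(0,X{\left(5,f \right)} \right)} h = \frac{2}{2 - \frac{25}{7}} \cdot 14 = \frac{2}{- \frac{11}{7}} \cdot 14 = 2 \left(- \frac{7}{11}\right) 14 = \left(- \frac{14}{11}\right) 14 = - \frac{196}{11}$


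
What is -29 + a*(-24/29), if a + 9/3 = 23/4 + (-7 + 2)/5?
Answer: -883/29 ≈ -30.448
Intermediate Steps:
a = 7/4 (a = -3 + (23/4 + (-7 + 2)/5) = -3 + (23*(¼) - 5*⅕) = -3 + (23/4 - 1) = -3 + 19/4 = 7/4 ≈ 1.7500)
-29 + a*(-24/29) = -29 + 7*(-24/29)/4 = -29 + 7*(-24*1/29)/4 = -29 + (7/4)*(-24/29) = -29 - 42/29 = -883/29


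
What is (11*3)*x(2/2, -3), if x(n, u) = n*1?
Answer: 33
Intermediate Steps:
x(n, u) = n
(11*3)*x(2/2, -3) = (11*3)*(2/2) = 33*(2*(1/2)) = 33*1 = 33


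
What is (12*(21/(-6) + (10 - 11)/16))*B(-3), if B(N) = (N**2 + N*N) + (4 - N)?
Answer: -4275/4 ≈ -1068.8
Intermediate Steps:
B(N) = 4 - N + 2*N**2 (B(N) = (N**2 + N**2) + (4 - N) = 2*N**2 + (4 - N) = 4 - N + 2*N**2)
(12*(21/(-6) + (10 - 11)/16))*B(-3) = (12*(21/(-6) + (10 - 11)/16))*(4 - 1*(-3) + 2*(-3)**2) = (12*(21*(-1/6) - 1*1/16))*(4 + 3 + 2*9) = (12*(-7/2 - 1/16))*(4 + 3 + 18) = (12*(-57/16))*25 = -171/4*25 = -4275/4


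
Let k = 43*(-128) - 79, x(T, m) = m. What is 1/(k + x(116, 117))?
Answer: -1/5466 ≈ -0.00018295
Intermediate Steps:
k = -5583 (k = -5504 - 79 = -5583)
1/(k + x(116, 117)) = 1/(-5583 + 117) = 1/(-5466) = -1/5466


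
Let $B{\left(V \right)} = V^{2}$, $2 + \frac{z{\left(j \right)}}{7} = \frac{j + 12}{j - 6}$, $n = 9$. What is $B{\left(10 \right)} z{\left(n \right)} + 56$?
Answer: $3556$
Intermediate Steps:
$z{\left(j \right)} = -14 + \frac{7 \left(12 + j\right)}{-6 + j}$ ($z{\left(j \right)} = -14 + 7 \frac{j + 12}{j - 6} = -14 + 7 \frac{12 + j}{-6 + j} = -14 + \frac{7 \left(12 + j\right)}{-6 + j}$)
$B{\left(10 \right)} z{\left(n \right)} + 56 = 10^{2} \frac{7 \left(24 - 9\right)}{-6 + 9} + 56 = 100 \frac{7 \left(24 - 9\right)}{3} + 56 = 100 \cdot 7 \cdot \frac{1}{3} \cdot 15 + 56 = 100 \cdot 35 + 56 = 3500 + 56 = 3556$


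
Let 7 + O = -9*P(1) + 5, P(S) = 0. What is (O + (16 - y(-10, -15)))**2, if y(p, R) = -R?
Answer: 1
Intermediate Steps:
O = -2 (O = -7 + (-9*0 + 5) = -7 + (0 + 5) = -7 + 5 = -2)
(O + (16 - y(-10, -15)))**2 = (-2 + (16 - (-1)*(-15)))**2 = (-2 + (16 - 1*15))**2 = (-2 + (16 - 15))**2 = (-2 + 1)**2 = (-1)**2 = 1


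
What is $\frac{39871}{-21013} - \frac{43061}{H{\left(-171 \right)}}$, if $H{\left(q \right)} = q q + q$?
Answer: $- \frac{121405339}{35932230} \approx -3.3787$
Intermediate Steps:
$H{\left(q \right)} = q + q^{2}$ ($H{\left(q \right)} = q^{2} + q = q + q^{2}$)
$\frac{39871}{-21013} - \frac{43061}{H{\left(-171 \right)}} = \frac{39871}{-21013} - \frac{43061}{\left(-171\right) \left(1 - 171\right)} = 39871 \left(- \frac{1}{21013}\right) - \frac{43061}{\left(-171\right) \left(-170\right)} = - \frac{39871}{21013} - \frac{43061}{29070} = - \frac{39871}{21013} - \frac{2533}{1710} = - \frac{121405339}{35932230}$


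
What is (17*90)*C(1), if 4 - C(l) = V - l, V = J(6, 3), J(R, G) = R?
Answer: -1530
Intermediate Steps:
V = 6
C(l) = -2 + l (C(l) = 4 - (6 - l) = 4 + (-6 + l) = -2 + l)
(17*90)*C(1) = (17*90)*(-2 + 1) = 1530*(-1) = -1530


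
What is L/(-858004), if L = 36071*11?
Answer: -56683/122572 ≈ -0.46245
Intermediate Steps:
L = 396781
L/(-858004) = 396781/(-858004) = 396781*(-1/858004) = -56683/122572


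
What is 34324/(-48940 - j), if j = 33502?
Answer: -17162/41221 ≈ -0.41634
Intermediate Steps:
34324/(-48940 - j) = 34324/(-48940 - 1*33502) = 34324/(-48940 - 33502) = 34324/(-82442) = 34324*(-1/82442) = -17162/41221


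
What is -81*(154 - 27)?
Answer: -10287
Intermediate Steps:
-81*(154 - 27) = -81*127 = -10287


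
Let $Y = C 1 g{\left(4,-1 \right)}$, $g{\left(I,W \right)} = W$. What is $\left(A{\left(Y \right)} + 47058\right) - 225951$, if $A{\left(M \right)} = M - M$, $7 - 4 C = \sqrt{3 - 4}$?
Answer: $-178893$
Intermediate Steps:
$C = \frac{7}{4} - \frac{i}{4}$ ($C = \frac{7}{4} - \frac{\sqrt{3 - 4}}{4} = \frac{7}{4} - \frac{\sqrt{-1}}{4} = \frac{7}{4} - \frac{i}{4} \approx 1.75 - 0.25 i$)
$Y = - \frac{7}{4} + \frac{i}{4}$ ($Y = \left(\frac{7}{4} - \frac{i}{4}\right) 1 \left(-1\right) = \left(\frac{7}{4} - \frac{i}{4}\right) \left(-1\right) = - \frac{7}{4} + \frac{i}{4} \approx -1.75 + 0.25 i$)
$A{\left(M \right)} = 0$
$\left(A{\left(Y \right)} + 47058\right) - 225951 = \left(0 + 47058\right) - 225951 = 47058 - 225951 = -178893$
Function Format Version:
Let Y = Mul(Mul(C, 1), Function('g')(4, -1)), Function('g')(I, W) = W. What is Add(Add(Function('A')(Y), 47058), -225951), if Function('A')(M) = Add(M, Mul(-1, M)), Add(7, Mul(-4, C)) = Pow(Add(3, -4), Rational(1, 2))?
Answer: -178893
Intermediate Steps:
C = Add(Rational(7, 4), Mul(Rational(-1, 4), I)) (C = Add(Rational(7, 4), Mul(Rational(-1, 4), Pow(Add(3, -4), Rational(1, 2)))) = Add(Rational(7, 4), Mul(Rational(-1, 4), Pow(-1, Rational(1, 2)))) = Add(Rational(7, 4), Mul(Rational(-1, 4), I)) ≈ Add(1.7500, Mul(-0.25000, I)))
Y = Add(Rational(-7, 4), Mul(Rational(1, 4), I)) (Y = Mul(Mul(Add(Rational(7, 4), Mul(Rational(-1, 4), I)), 1), -1) = Mul(Add(Rational(7, 4), Mul(Rational(-1, 4), I)), -1) = Add(Rational(-7, 4), Mul(Rational(1, 4), I)) ≈ Add(-1.7500, Mul(0.25000, I)))
Function('A')(M) = 0
Add(Add(Function('A')(Y), 47058), -225951) = Add(Add(0, 47058), -225951) = Add(47058, -225951) = -178893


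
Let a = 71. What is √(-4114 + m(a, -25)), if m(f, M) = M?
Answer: I*√4139 ≈ 64.335*I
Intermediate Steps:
√(-4114 + m(a, -25)) = √(-4114 - 25) = √(-4139) = I*√4139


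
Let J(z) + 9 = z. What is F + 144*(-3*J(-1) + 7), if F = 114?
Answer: 5442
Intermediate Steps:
J(z) = -9 + z
F + 144*(-3*J(-1) + 7) = 114 + 144*(-3*(-9 - 1) + 7) = 114 + 144*(-3*(-10) + 7) = 114 + 144*(30 + 7) = 114 + 144*37 = 114 + 5328 = 5442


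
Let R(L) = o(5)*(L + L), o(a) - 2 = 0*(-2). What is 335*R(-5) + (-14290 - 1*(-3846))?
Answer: -17144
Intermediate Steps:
o(a) = 2 (o(a) = 2 + 0*(-2) = 2 + 0 = 2)
R(L) = 4*L (R(L) = 2*(L + L) = 2*(2*L) = 4*L)
335*R(-5) + (-14290 - 1*(-3846)) = 335*(4*(-5)) + (-14290 - 1*(-3846)) = 335*(-20) + (-14290 + 3846) = -6700 - 10444 = -17144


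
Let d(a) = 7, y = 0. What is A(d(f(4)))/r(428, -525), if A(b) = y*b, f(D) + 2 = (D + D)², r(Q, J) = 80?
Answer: 0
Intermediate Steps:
f(D) = -2 + 4*D² (f(D) = -2 + (D + D)² = -2 + (2*D)² = -2 + 4*D²)
A(b) = 0 (A(b) = 0*b = 0)
A(d(f(4)))/r(428, -525) = 0/80 = 0*(1/80) = 0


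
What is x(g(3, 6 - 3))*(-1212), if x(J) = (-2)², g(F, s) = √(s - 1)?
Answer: -4848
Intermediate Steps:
g(F, s) = √(-1 + s)
x(J) = 4
x(g(3, 6 - 3))*(-1212) = 4*(-1212) = -4848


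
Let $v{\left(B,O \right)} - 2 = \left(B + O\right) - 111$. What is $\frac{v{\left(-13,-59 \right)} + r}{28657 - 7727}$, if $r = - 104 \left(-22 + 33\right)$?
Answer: $- \frac{265}{4186} \approx -0.063306$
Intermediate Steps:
$v{\left(B,O \right)} = -109 + B + O$ ($v{\left(B,O \right)} = 2 - \left(111 - B - O\right) = 2 + \left(-111 + B + O\right) = -109 + B + O$)
$r = -1144$ ($r = \left(-104\right) 11 = -1144$)
$\frac{v{\left(-13,-59 \right)} + r}{28657 - 7727} = \frac{\left(-109 - 13 - 59\right) - 1144}{28657 - 7727} = \frac{-181 - 1144}{20930} = \left(-1325\right) \frac{1}{20930} = - \frac{265}{4186}$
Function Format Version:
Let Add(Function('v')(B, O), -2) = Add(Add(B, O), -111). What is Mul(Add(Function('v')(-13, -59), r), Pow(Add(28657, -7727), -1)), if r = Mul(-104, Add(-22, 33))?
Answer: Rational(-265, 4186) ≈ -0.063306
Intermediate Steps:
Function('v')(B, O) = Add(-109, B, O) (Function('v')(B, O) = Add(2, Add(Add(B, O), -111)) = Add(2, Add(-111, B, O)) = Add(-109, B, O))
r = -1144 (r = Mul(-104, 11) = -1144)
Mul(Add(Function('v')(-13, -59), r), Pow(Add(28657, -7727), -1)) = Mul(Add(Add(-109, -13, -59), -1144), Pow(Add(28657, -7727), -1)) = Mul(Add(-181, -1144), Pow(20930, -1)) = Mul(-1325, Rational(1, 20930)) = Rational(-265, 4186)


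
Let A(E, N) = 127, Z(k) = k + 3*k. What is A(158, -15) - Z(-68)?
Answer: 399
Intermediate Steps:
Z(k) = 4*k
A(158, -15) - Z(-68) = 127 - 4*(-68) = 127 - 1*(-272) = 127 + 272 = 399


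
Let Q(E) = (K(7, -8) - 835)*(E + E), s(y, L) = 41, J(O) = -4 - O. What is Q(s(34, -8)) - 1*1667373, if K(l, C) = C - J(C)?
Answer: -1736827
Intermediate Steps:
K(l, C) = 4 + 2*C (K(l, C) = C - (-4 - C) = C + (4 + C) = 4 + 2*C)
Q(E) = -1694*E (Q(E) = ((4 + 2*(-8)) - 835)*(E + E) = ((4 - 16) - 835)*(2*E) = (-12 - 835)*(2*E) = -1694*E)
Q(s(34, -8)) - 1*1667373 = -1694*41 - 1*1667373 = -69454 - 1667373 = -1736827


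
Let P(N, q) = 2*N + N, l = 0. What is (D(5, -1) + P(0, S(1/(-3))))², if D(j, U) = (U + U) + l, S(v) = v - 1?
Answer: 4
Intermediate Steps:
S(v) = -1 + v
P(N, q) = 3*N
D(j, U) = 2*U (D(j, U) = (U + U) + 0 = 2*U + 0 = 2*U)
(D(5, -1) + P(0, S(1/(-3))))² = (2*(-1) + 3*0)² = (-2 + 0)² = (-2)² = 4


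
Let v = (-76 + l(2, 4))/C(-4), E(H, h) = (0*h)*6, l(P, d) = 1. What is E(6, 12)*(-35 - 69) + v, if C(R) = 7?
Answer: -75/7 ≈ -10.714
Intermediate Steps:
E(H, h) = 0 (E(H, h) = 0*6 = 0)
v = -75/7 (v = (-76 + 1)/7 = -75*⅐ = -75/7 ≈ -10.714)
E(6, 12)*(-35 - 69) + v = 0*(-35 - 69) - 75/7 = 0*(-104) - 75/7 = 0 - 75/7 = -75/7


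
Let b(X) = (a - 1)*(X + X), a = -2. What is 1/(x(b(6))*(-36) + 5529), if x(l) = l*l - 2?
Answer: -1/41055 ≈ -2.4358e-5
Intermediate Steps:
b(X) = -6*X (b(X) = (-2 - 1)*(X + X) = -6*X)
x(l) = -2 + l² (x(l) = l² - 2 = -2 + l²)
1/(x(b(6))*(-36) + 5529) = 1/((-2 + (-6*6)²)*(-36) + 5529) = 1/((-2 + (-36)²)*(-36) + 5529) = 1/((-2 + 1296)*(-36) + 5529) = 1/(1294*(-36) + 5529) = 1/(-46584 + 5529) = 1/(-41055) = -1/41055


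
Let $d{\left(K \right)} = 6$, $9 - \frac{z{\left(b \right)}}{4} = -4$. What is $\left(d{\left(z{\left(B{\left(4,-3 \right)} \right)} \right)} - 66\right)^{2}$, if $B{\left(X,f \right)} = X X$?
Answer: $3600$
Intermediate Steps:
$B{\left(X,f \right)} = X^{2}$
$z{\left(b \right)} = 52$ ($z{\left(b \right)} = 36 - -16 = 36 + 16 = 52$)
$\left(d{\left(z{\left(B{\left(4,-3 \right)} \right)} \right)} - 66\right)^{2} = \left(6 - 66\right)^{2} = \left(-60\right)^{2} = 3600$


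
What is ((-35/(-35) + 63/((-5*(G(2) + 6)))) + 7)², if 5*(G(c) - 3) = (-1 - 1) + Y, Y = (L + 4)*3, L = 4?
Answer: 223729/4489 ≈ 49.839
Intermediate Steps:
Y = 24 (Y = (4 + 4)*3 = 8*3 = 24)
G(c) = 37/5 (G(c) = 3 + ((-1 - 1) + 24)/5 = 3 + (-2 + 24)/5 = 3 + (⅕)*22 = 3 + 22/5 = 37/5)
((-35/(-35) + 63/((-5*(G(2) + 6)))) + 7)² = ((-35/(-35) + 63/((-5*(37/5 + 6)))) + 7)² = ((-35*(-1/35) + 63/((-5*67/5))) + 7)² = ((1 + 63/(-67)) + 7)² = ((1 + 63*(-1/67)) + 7)² = ((1 - 63/67) + 7)² = (4/67 + 7)² = (473/67)² = 223729/4489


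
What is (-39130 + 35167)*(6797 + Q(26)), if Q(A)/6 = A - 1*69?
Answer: -25914057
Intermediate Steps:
Q(A) = -414 + 6*A (Q(A) = 6*(A - 1*69) = 6*(A - 69) = 6*(-69 + A) = -414 + 6*A)
(-39130 + 35167)*(6797 + Q(26)) = (-39130 + 35167)*(6797 + (-414 + 6*26)) = -3963*(6797 + (-414 + 156)) = -3963*(6797 - 258) = -3963*6539 = -25914057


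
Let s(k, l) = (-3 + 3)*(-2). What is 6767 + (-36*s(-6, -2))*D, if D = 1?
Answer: 6767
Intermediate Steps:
s(k, l) = 0 (s(k, l) = 0*(-2) = 0)
6767 + (-36*s(-6, -2))*D = 6767 - 36*0*1 = 6767 + 0*1 = 6767 + 0 = 6767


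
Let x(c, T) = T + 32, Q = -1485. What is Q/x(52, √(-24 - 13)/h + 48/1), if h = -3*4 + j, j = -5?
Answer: -34333200/1849637 - 25245*I*√37/1849637 ≈ -18.562 - 0.083021*I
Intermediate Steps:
h = -17 (h = -3*4 - 5 = -12 - 5 = -17)
x(c, T) = 32 + T
Q/x(52, √(-24 - 13)/h + 48/1) = -1485/(32 + (√(-24 - 13)/(-17) + 48/1)) = -1485/(32 + (√(-37)*(-1/17) + 48*1)) = -1485/(32 + ((I*√37)*(-1/17) + 48)) = -1485/(32 + (-I*√37/17 + 48)) = -1485/(32 + (48 - I*√37/17)) = -1485/(80 - I*√37/17)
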